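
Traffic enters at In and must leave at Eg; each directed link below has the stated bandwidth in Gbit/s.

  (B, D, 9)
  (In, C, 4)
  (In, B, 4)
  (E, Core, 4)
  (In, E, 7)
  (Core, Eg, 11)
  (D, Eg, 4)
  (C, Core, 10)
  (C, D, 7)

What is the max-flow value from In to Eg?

12

Augment In→C→Core→Eg: bottleneck 4, flow now 4.
Augment In→E→Core→Eg: bottleneck 4, flow now 8.
Augment In→B→D→Eg: bottleneck 4, flow now 12.
No augmenting path remains; maximum flow = 12.
In the residual graph, reachable from In: {In, E}.
Min-cut edges: In→C (4), In→B (4), E→Core (4); capacity 4 + 4 + 4 = 12.
This cut is saturated, so no flow can exceed 12.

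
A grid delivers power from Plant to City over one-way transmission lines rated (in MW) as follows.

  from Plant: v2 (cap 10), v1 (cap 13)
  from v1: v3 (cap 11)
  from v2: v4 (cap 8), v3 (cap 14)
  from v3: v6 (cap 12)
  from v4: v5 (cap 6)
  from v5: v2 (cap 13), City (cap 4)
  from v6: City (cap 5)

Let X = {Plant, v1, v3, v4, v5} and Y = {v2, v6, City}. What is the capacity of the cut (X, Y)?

39

Edges leaving {Plant, v1, v3, v4, v5}: Plant→v2 (10), v3→v6 (12), v5→v2 (13), v5→City (4).
Cut capacity = 10 + 12 + 13 + 4 = 39.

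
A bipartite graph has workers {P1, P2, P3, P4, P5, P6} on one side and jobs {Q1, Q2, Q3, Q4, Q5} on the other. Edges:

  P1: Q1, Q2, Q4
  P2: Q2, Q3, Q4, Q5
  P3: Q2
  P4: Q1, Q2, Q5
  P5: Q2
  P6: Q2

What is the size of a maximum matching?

4

Unit-capacity flow: source→left, listed edges, right→sink; max matching = max flow.
Augmenting path P1→Q1 (+1); matched 1.
Augmenting path P2→Q2 (+1); matched 2.
Augmenting path P4→Q5 (+1); matched 3.
Augmenting path P3→Q2→P2→Q3 (+1); matched 4.
No augmenting path remains; maximum matching = 4.
König certificate: {P1, P2, P4, Q2} is a vertex cover of size 4 (every listed pair touches it), so no matching can be larger.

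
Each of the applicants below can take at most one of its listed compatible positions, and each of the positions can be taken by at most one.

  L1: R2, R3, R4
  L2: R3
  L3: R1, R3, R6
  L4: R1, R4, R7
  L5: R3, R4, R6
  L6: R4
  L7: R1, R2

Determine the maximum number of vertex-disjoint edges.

6

Unit-capacity flow: source→left, listed edges, right→sink; max matching = max flow.
Augmenting path L1→R2 (+1); matched 1.
Augmenting path L2→R3 (+1); matched 2.
Augmenting path L3→R1 (+1); matched 3.
Augmenting path L4→R4 (+1); matched 4.
Augmenting path L5→R6 (+1); matched 5.
Augmenting path L6→R4→L4→R7 (+1); matched 6.
No augmenting path remains; maximum matching = 6.
König certificate: {L4, R1, R2, R3, R4, R6} is a vertex cover of size 6 (every listed pair touches it), so no matching can be larger.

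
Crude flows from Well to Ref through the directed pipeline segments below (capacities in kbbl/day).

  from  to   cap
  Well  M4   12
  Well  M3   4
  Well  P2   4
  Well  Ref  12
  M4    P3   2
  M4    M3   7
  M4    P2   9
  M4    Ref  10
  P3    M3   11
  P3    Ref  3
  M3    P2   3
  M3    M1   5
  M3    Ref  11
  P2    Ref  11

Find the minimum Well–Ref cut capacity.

Augment Well→Ref: bottleneck 12, flow now 12.
Augment Well→M4→Ref: bottleneck 10, flow now 22.
Augment Well→M3→Ref: bottleneck 4, flow now 26.
Augment Well→P2→Ref: bottleneck 4, flow now 30.
Augment Well→M4→P3→Ref: bottleneck 2, flow now 32.
No augmenting path remains; maximum flow = 32.
By max-flow min-cut, the minimum cut capacity equals the max flow.
In the residual graph, reachable from Well: {Well}.
Min-cut edges: Well→M4 (12), Well→M3 (4), Well→P2 (4), Well→Ref (12); capacity 12 + 4 + 4 + 12 = 32.

32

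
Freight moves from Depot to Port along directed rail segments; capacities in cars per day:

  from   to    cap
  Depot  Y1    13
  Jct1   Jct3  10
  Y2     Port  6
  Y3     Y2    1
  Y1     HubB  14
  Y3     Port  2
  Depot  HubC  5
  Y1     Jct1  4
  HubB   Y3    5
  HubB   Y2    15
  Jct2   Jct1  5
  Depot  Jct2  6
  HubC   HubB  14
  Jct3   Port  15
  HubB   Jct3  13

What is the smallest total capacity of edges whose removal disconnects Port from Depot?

23

Augment Depot→Y1→Jct1→Jct3→Port: bottleneck 4, flow now 4.
Augment Depot→Y1→HubB→Y2→Port: bottleneck 6, flow now 10.
Augment Depot→Y1→HubB→Jct3→Port: bottleneck 3, flow now 13.
Augment Depot→HubC→HubB→Jct3→Port: bottleneck 5, flow now 18.
Augment Depot→Jct2→Jct1→Jct3→Port: bottleneck 3, flow now 21.
Augment Depot→Jct2→Jct1→Y1→HubB→Y3→Port: bottleneck 2, flow now 23. (uses reverse residual edge)
No augmenting path remains; maximum flow = 23.
By max-flow min-cut, the minimum cut capacity equals the max flow.
In the residual graph, reachable from Depot: {Depot, Jct2}.
Min-cut edges: Depot→Y1 (13), Depot→HubC (5), Jct2→Jct1 (5); capacity 13 + 5 + 5 = 23.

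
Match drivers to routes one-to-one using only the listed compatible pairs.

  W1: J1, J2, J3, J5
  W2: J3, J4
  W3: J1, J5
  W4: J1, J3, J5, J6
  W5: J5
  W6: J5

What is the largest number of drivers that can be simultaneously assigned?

5

Unit-capacity flow: source→left, listed edges, right→sink; max matching = max flow.
Augmenting path W1→J1 (+1); matched 1.
Augmenting path W2→J3 (+1); matched 2.
Augmenting path W3→J5 (+1); matched 3.
Augmenting path W4→J6 (+1); matched 4.
Augmenting path W5→J5→W3→J1→W1→J2 (+1); matched 5.
No augmenting path remains; maximum matching = 5.
König certificate: {W1, W2, W3, W4, J5} is a vertex cover of size 5 (every listed pair touches it), so no matching can be larger.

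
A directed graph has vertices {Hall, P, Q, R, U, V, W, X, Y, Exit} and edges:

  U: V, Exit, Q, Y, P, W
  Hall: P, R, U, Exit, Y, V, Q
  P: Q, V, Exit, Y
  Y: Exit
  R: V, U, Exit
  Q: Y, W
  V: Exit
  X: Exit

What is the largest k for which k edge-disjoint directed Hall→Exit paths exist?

6

Assign every edge capacity 1; by Menger, the answer equals the max flow.
Path Hall→Exit (+1); total 1.
Path Hall→P→Exit (+1); total 2.
Path Hall→R→Exit (+1); total 3.
Path Hall→U→Exit (+1); total 4.
Path Hall→V→Exit (+1); total 5.
Path Hall→Y→Exit (+1); total 6.
No residual Hall→Exit path; max flow = 6.
Certifying cut of size 6: {Hall→Exit, Hall→P, Hall→R, Hall→U, Hall→V, Y→Exit}.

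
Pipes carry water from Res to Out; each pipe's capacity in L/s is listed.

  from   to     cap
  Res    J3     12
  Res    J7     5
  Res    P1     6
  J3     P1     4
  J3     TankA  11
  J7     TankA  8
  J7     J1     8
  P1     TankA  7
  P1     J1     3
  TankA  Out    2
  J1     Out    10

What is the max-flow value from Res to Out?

10

Augment Res→J3→TankA→Out: bottleneck 2, flow now 2.
Augment Res→J7→J1→Out: bottleneck 5, flow now 7.
Augment Res→P1→J1→Out: bottleneck 3, flow now 10.
No augmenting path remains; maximum flow = 10.
In the residual graph, reachable from Res: {Res, J3, P1, TankA}.
Min-cut edges: Res→J7 (5), P1→J1 (3), TankA→Out (2); capacity 5 + 3 + 2 = 10.
This cut is saturated, so no flow can exceed 10.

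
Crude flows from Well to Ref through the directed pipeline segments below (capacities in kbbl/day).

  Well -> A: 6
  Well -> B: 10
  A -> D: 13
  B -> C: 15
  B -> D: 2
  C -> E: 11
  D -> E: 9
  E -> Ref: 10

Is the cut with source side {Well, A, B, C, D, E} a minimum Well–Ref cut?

Given cut capacity: 10 = 10.
Augment Well→A→D→E→Ref: bottleneck 6, flow now 6.
Augment Well→B→C→E→Ref: bottleneck 4, flow now 10.
No augmenting path remains; maximum flow = 10.
Cut capacity 10 equals the max flow, so it is a minimum cut.

Yes — it is a minimum cut (capacity 10).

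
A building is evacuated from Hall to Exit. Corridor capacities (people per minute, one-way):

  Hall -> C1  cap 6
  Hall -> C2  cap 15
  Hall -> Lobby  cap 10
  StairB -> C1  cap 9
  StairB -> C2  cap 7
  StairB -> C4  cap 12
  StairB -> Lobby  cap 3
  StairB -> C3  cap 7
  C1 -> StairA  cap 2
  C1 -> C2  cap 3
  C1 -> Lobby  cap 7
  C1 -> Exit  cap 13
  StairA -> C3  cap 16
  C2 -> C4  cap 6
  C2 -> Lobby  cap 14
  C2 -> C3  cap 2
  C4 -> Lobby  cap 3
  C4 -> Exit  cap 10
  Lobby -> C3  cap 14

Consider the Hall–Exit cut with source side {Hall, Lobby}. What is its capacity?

Edges leaving {Hall, Lobby}: Hall→C1 (6), Hall→C2 (15), Lobby→C3 (14).
Cut capacity = 6 + 15 + 14 = 35.

35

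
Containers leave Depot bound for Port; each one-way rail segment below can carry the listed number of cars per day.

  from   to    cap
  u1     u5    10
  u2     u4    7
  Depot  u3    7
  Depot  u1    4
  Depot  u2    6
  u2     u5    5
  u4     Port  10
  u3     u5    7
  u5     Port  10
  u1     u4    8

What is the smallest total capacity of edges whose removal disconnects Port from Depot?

Augment Depot→u1→u4→Port: bottleneck 4, flow now 4.
Augment Depot→u2→u4→Port: bottleneck 6, flow now 10.
Augment Depot→u3→u5→Port: bottleneck 7, flow now 17.
No augmenting path remains; maximum flow = 17.
By max-flow min-cut, the minimum cut capacity equals the max flow.
In the residual graph, reachable from Depot: {Depot}.
Min-cut edges: Depot→u1 (4), Depot→u2 (6), Depot→u3 (7); capacity 4 + 6 + 7 = 17.

17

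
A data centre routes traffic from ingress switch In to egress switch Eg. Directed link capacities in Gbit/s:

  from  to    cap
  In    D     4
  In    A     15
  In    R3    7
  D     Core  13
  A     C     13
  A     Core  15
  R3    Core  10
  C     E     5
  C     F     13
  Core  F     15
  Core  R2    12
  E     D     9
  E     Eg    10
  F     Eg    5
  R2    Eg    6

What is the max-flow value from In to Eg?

Augment In→D→Core→F→Eg: bottleneck 4, flow now 4.
Augment In→A→C→E→Eg: bottleneck 5, flow now 9.
Augment In→A→C→F→Eg: bottleneck 1, flow now 10.
Augment In→A→Core→R2→Eg: bottleneck 6, flow now 16.
No augmenting path remains; maximum flow = 16.
In the residual graph, reachable from In: {In, D, A, R3, C, Core, F, R2}.
Min-cut edges: C→E (5), F→Eg (5), R2→Eg (6); capacity 5 + 5 + 6 = 16.
This cut is saturated, so no flow can exceed 16.

16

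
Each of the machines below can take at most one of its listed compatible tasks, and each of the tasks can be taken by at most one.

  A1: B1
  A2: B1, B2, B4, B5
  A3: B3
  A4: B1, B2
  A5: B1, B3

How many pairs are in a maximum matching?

4

Unit-capacity flow: source→left, listed edges, right→sink; max matching = max flow.
Augmenting path A1→B1 (+1); matched 1.
Augmenting path A2→B2 (+1); matched 2.
Augmenting path A3→B3 (+1); matched 3.
Augmenting path A4→B2→A2→B4 (+1); matched 4.
No augmenting path remains; maximum matching = 4.
König certificate: {A2, A4, B1, B3} is a vertex cover of size 4 (every listed pair touches it), so no matching can be larger.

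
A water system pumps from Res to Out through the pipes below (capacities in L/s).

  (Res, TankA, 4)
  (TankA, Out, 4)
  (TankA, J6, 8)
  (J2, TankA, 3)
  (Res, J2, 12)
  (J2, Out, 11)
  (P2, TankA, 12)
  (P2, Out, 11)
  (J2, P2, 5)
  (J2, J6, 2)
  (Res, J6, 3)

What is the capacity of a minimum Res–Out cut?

Augment Res→J2→Out: bottleneck 11, flow now 11.
Augment Res→TankA→Out: bottleneck 4, flow now 15.
Augment Res→J2→P2→Out: bottleneck 1, flow now 16.
No augmenting path remains; maximum flow = 16.
By max-flow min-cut, the minimum cut capacity equals the max flow.
In the residual graph, reachable from Res: {Res, J6}.
Min-cut edges: Res→J2 (12), Res→TankA (4); capacity 12 + 4 = 16.

16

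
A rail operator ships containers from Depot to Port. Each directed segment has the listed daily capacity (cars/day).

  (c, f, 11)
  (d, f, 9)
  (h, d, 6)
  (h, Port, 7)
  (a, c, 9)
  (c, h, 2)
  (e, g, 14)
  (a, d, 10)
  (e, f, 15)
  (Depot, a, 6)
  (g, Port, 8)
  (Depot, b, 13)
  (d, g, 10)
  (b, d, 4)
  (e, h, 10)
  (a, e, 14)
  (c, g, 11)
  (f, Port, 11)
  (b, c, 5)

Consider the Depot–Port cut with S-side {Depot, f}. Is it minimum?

Given cut capacity: 6 + 13 + 11 = 30.
Augment Depot→a→c→f→Port: bottleneck 6, flow now 6.
Augment Depot→b→c→f→Port: bottleneck 5, flow now 11.
Augment Depot→b→d→g→Port: bottleneck 4, flow now 15.
No augmenting path remains; maximum flow = 15.
In the residual graph, reachable from Depot: {Depot, b}.
Min-cut edges: Depot→a (6), b→c (5), b→d (4); capacity 6 + 5 + 4 = 15.
Cut capacity 30 exceeds the max flow 15, so it is not minimum.

No — its capacity is 30, but the minimum cut has capacity 15.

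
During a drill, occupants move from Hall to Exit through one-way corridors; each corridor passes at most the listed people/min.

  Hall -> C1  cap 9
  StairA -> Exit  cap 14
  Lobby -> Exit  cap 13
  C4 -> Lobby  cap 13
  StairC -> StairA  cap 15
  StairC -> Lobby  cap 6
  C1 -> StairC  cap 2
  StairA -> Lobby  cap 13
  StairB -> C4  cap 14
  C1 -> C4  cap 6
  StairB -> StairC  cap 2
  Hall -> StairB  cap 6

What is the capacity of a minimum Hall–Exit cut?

Augment Hall→StairB→StairC→Lobby→Exit: bottleneck 2, flow now 2.
Augment Hall→StairB→C4→Lobby→Exit: bottleneck 4, flow now 6.
Augment Hall→C1→StairC→Lobby→Exit: bottleneck 2, flow now 8.
Augment Hall→C1→C4→Lobby→Exit: bottleneck 5, flow now 13.
Augment Hall→C1→C4→Lobby→StairC→StairA→Exit: bottleneck 1, flow now 14. (uses reverse residual edge)
No augmenting path remains; maximum flow = 14.
By max-flow min-cut, the minimum cut capacity equals the max flow.
In the residual graph, reachable from Hall: {Hall, C1}.
Min-cut edges: Hall→StairB (6), C1→StairC (2), C1→C4 (6); capacity 6 + 2 + 6 = 14.

14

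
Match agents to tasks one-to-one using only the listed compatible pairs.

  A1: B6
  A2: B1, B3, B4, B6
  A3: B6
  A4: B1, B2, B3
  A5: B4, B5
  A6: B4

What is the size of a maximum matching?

5

Unit-capacity flow: source→left, listed edges, right→sink; max matching = max flow.
Augmenting path A1→B6 (+1); matched 1.
Augmenting path A2→B1 (+1); matched 2.
Augmenting path A4→B2 (+1); matched 3.
Augmenting path A5→B4 (+1); matched 4.
Augmenting path A6→B4→A5→B5 (+1); matched 5.
No augmenting path remains; maximum matching = 5.
König certificate: {A2, A4, A5, A6, B6} is a vertex cover of size 5 (every listed pair touches it), so no matching can be larger.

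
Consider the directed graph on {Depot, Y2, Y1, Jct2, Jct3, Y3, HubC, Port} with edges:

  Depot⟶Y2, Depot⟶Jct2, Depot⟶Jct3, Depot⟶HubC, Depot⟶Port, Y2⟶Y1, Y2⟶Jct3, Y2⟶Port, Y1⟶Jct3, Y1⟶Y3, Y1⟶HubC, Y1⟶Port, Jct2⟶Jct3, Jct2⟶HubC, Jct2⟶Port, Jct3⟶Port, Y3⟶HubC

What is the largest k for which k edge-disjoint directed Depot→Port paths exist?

Assign every edge capacity 1; by Menger, the answer equals the max flow.
Path Depot→Port (+1); total 1.
Path Depot→Y2→Port (+1); total 2.
Path Depot→Jct2→Port (+1); total 3.
Path Depot→Jct3→Port (+1); total 4.
No residual Depot→Port path; max flow = 4.
Certifying cut of size 4: {Depot→Jct2, Depot→Jct3, Depot→Port, Depot→Y2}.

4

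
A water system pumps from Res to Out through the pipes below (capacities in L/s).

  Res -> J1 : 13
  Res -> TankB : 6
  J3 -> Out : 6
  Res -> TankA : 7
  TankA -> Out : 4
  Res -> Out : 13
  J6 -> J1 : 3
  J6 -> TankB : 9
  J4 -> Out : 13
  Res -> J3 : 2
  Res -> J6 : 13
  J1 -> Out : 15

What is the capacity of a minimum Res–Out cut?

34

Augment Res→Out: bottleneck 13, flow now 13.
Augment Res→J1→Out: bottleneck 13, flow now 26.
Augment Res→J3→Out: bottleneck 2, flow now 28.
Augment Res→TankA→Out: bottleneck 4, flow now 32.
Augment Res→J6→J1→Out: bottleneck 2, flow now 34.
No augmenting path remains; maximum flow = 34.
By max-flow min-cut, the minimum cut capacity equals the max flow.
In the residual graph, reachable from Res: {Res, J6, J1, TankB, TankA}.
Min-cut edges: Res→J3 (2), Res→Out (13), J1→Out (15), TankA→Out (4); capacity 2 + 13 + 15 + 4 = 34.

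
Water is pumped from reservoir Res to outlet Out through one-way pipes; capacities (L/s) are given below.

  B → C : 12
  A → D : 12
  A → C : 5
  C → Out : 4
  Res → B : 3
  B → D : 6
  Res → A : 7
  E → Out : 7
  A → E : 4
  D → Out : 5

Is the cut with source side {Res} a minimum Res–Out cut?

Yes — it is a minimum cut (capacity 10).

Given cut capacity: 7 + 3 = 10.
Augment Res→A→C→Out: bottleneck 4, flow now 4.
Augment Res→A→D→Out: bottleneck 3, flow now 7.
Augment Res→B→D→Out: bottleneck 2, flow now 9.
Augment Res→B→C→A→E→Out: bottleneck 1, flow now 10. (uses reverse residual edge)
No augmenting path remains; maximum flow = 10.
Cut capacity 10 equals the max flow, so it is a minimum cut.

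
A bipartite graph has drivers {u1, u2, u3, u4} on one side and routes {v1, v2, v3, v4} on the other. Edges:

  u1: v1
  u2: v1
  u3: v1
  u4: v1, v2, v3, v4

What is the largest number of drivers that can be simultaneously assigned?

2

Unit-capacity flow: source→left, listed edges, right→sink; max matching = max flow.
Augmenting path u1→v1 (+1); matched 1.
Augmenting path u4→v2 (+1); matched 2.
No augmenting path remains; maximum matching = 2.
König certificate: {u4, v1} is a vertex cover of size 2 (every listed pair touches it), so no matching can be larger.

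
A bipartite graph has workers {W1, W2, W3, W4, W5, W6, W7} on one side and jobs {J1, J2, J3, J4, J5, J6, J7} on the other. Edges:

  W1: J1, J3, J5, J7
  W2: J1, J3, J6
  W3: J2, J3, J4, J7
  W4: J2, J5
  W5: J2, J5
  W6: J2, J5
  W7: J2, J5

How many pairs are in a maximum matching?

Unit-capacity flow: source→left, listed edges, right→sink; max matching = max flow.
Augmenting path W1→J1 (+1); matched 1.
Augmenting path W2→J3 (+1); matched 2.
Augmenting path W3→J2 (+1); matched 3.
Augmenting path W4→J5 (+1); matched 4.
Augmenting path W5→J2→W3→J4 (+1); matched 5.
No augmenting path remains; maximum matching = 5.
König certificate: {W1, W2, W3, J2, J5} is a vertex cover of size 5 (every listed pair touches it), so no matching can be larger.

5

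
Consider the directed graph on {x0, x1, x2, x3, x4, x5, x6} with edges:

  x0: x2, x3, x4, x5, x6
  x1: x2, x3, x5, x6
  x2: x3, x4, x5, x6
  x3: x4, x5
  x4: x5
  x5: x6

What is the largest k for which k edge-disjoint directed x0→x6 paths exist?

3

Assign every edge capacity 1; by Menger, the answer equals the max flow.
Path x0→x6 (+1); total 1.
Path x0→x2→x6 (+1); total 2.
Path x0→x5→x6 (+1); total 3.
No residual x0→x6 path; max flow = 3.
Certifying cut of size 3: {x0→x2, x0→x6, x5→x6}.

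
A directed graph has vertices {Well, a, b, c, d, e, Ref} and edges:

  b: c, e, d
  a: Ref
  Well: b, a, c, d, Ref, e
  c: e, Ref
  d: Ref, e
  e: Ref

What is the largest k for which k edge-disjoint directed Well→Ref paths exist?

Assign every edge capacity 1; by Menger, the answer equals the max flow.
Path Well→Ref (+1); total 1.
Path Well→a→Ref (+1); total 2.
Path Well→c→Ref (+1); total 3.
Path Well→d→Ref (+1); total 4.
Path Well→e→Ref (+1); total 5.
No residual Well→Ref path; max flow = 5.
Certifying cut of size 5: {Well→Ref, Well→a, c→Ref, d→Ref, e→Ref}.

5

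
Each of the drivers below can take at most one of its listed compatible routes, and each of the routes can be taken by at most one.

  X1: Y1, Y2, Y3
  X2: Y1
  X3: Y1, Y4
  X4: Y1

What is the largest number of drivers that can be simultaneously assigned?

Unit-capacity flow: source→left, listed edges, right→sink; max matching = max flow.
Augmenting path X1→Y1 (+1); matched 1.
Augmenting path X3→Y4 (+1); matched 2.
Augmenting path X2→Y1→X1→Y2 (+1); matched 3.
No augmenting path remains; maximum matching = 3.
König certificate: {X1, X3, Y1} is a vertex cover of size 3 (every listed pair touches it), so no matching can be larger.

3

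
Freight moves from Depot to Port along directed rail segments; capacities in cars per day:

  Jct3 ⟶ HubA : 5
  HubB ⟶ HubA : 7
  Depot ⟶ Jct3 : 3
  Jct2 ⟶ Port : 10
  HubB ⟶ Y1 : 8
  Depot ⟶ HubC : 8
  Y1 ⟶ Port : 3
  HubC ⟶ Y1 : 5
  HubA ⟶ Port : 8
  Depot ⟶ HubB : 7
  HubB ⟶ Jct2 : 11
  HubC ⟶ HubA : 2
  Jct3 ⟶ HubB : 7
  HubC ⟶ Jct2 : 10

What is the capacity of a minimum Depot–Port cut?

18

Augment Depot→HubC→HubA→Port: bottleneck 2, flow now 2.
Augment Depot→HubC→Jct2→Port: bottleneck 6, flow now 8.
Augment Depot→Jct3→HubA→Port: bottleneck 3, flow now 11.
Augment Depot→HubB→HubA→Port: bottleneck 3, flow now 14.
Augment Depot→HubB→Jct2→Port: bottleneck 4, flow now 18.
No augmenting path remains; maximum flow = 18.
By max-flow min-cut, the minimum cut capacity equals the max flow.
In the residual graph, reachable from Depot: {Depot}.
Min-cut edges: Depot→HubC (8), Depot→Jct3 (3), Depot→HubB (7); capacity 8 + 3 + 7 = 18.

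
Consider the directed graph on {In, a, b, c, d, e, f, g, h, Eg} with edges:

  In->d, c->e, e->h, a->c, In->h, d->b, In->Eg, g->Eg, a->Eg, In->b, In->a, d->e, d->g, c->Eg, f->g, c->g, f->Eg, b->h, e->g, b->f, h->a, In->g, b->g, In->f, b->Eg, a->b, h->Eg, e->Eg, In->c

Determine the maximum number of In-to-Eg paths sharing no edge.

Assign every edge capacity 1; by Menger, the answer equals the max flow.
Path In→Eg (+1); total 1.
Path In→a→Eg (+1); total 2.
Path In→b→Eg (+1); total 3.
Path In→c→Eg (+1); total 4.
Path In→f→Eg (+1); total 5.
Path In→g→Eg (+1); total 6.
Path In→h→Eg (+1); total 7.
Path In→d→e→Eg (+1); total 8.
No residual In→Eg path; max flow = 8.
Certifying cut of size 8: {In→Eg, In→a, In→b, In→c, In→d, In→f, In→g, In→h}.

8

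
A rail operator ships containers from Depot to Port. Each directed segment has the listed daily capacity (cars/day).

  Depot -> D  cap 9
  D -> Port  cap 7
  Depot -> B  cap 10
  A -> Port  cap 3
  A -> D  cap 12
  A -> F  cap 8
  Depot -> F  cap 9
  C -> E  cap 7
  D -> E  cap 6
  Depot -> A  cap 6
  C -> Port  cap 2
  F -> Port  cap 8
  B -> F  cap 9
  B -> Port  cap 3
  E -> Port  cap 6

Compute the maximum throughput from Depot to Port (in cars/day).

Augment Depot→A→Port: bottleneck 3, flow now 3.
Augment Depot→B→Port: bottleneck 3, flow now 6.
Augment Depot→D→Port: bottleneck 7, flow now 13.
Augment Depot→F→Port: bottleneck 8, flow now 21.
Augment Depot→D→E→Port: bottleneck 2, flow now 23.
Augment Depot→A→D→E→Port: bottleneck 3, flow now 26.
No augmenting path remains; maximum flow = 26.
In the residual graph, reachable from Depot: {Depot, B, F}.
Min-cut edges: Depot→A (6), Depot→D (9), B→Port (3), F→Port (8); capacity 6 + 9 + 3 + 8 = 26.
This cut is saturated, so no flow can exceed 26.

26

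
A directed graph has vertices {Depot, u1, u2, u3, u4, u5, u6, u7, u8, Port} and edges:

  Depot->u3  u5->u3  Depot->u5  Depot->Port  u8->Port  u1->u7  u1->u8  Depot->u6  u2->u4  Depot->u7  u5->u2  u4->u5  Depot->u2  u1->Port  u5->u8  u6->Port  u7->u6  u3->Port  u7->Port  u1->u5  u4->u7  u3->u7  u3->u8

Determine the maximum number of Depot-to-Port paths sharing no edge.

5

Assign every edge capacity 1; by Menger, the answer equals the max flow.
Path Depot→Port (+1); total 1.
Path Depot→u3→Port (+1); total 2.
Path Depot→u6→Port (+1); total 3.
Path Depot→u7→Port (+1); total 4.
Path Depot→u5→u8→Port (+1); total 5.
No residual Depot→Port path; max flow = 5.
Certifying cut of size 5: {Depot→Port, u3→Port, u6→Port, u7→Port, u8→Port}.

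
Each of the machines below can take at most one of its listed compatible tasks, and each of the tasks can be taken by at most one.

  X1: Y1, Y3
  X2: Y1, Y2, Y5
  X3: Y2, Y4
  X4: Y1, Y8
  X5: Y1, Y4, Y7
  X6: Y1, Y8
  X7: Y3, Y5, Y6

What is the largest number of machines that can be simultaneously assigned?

7

Unit-capacity flow: source→left, listed edges, right→sink; max matching = max flow.
Augmenting path X1→Y1 (+1); matched 1.
Augmenting path X2→Y2 (+1); matched 2.
Augmenting path X3→Y4 (+1); matched 3.
Augmenting path X4→Y8 (+1); matched 4.
Augmenting path X5→Y7 (+1); matched 5.
Augmenting path X7→Y3 (+1); matched 6.
Augmenting path X6→Y1→X1→Y3→X7→Y5 (+1); matched 7.
No augmenting path remains; maximum matching = 7.
König certificate: {X1, X2, X3, X4, X5, X6, X7} is a vertex cover of size 7 (every listed pair touches it), so no matching can be larger.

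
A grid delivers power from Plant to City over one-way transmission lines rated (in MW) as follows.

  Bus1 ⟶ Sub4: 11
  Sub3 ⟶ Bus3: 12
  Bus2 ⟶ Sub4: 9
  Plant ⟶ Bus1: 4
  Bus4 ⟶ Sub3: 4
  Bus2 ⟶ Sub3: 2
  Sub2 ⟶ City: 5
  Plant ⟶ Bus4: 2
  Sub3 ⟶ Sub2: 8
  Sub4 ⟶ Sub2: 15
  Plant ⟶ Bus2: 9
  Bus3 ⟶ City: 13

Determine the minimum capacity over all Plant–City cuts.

Augment Plant→Bus2→Sub3→Sub2→City: bottleneck 2, flow now 2.
Augment Plant→Bus2→Sub4→Sub2→City: bottleneck 3, flow now 5.
Augment Plant→Bus4→Sub3→Bus3→City: bottleneck 2, flow now 7.
Augment Plant→Bus2→Sub4→Sub2→Sub3→Bus3→City: bottleneck 2, flow now 9. (uses reverse residual edge)
No augmenting path remains; maximum flow = 9.
By max-flow min-cut, the minimum cut capacity equals the max flow.
In the residual graph, reachable from Plant: {Plant, Bus2, Bus1, Sub4, Sub2}.
Min-cut edges: Plant→Bus4 (2), Bus2→Sub3 (2), Sub2→City (5); capacity 2 + 2 + 5 = 9.

9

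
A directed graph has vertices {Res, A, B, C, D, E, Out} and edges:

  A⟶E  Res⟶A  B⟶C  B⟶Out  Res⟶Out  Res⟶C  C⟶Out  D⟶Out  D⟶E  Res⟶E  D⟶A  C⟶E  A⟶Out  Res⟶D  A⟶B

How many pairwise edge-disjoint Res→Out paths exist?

Assign every edge capacity 1; by Menger, the answer equals the max flow.
Path Res→Out (+1); total 1.
Path Res→A→Out (+1); total 2.
Path Res→C→Out (+1); total 3.
Path Res→D→Out (+1); total 4.
No residual Res→Out path; max flow = 4.
Certifying cut of size 4: {Res→A, Res→C, Res→D, Res→Out}.

4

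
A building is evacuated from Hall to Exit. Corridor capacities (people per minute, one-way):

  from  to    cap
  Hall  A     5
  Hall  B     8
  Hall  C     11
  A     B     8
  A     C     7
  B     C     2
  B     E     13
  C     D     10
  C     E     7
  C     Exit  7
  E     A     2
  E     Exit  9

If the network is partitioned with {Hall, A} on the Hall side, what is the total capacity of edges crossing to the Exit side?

Edges leaving {Hall, A}: Hall→B (8), Hall→C (11), A→B (8), A→C (7).
Cut capacity = 8 + 11 + 8 + 7 = 34.

34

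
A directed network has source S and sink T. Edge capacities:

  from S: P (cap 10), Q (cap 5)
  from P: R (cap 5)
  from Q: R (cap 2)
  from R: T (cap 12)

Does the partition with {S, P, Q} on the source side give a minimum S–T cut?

Yes — it is a minimum cut (capacity 7).

Given cut capacity: 5 + 2 = 7.
Augment S→P→R→T: bottleneck 5, flow now 5.
Augment S→Q→R→T: bottleneck 2, flow now 7.
No augmenting path remains; maximum flow = 7.
Cut capacity 7 equals the max flow, so it is a minimum cut.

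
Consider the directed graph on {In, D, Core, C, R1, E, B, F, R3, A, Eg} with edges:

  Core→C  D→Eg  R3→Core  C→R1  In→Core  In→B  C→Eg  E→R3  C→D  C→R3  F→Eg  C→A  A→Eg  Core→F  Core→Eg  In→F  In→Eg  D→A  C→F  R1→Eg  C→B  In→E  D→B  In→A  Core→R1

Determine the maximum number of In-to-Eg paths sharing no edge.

5

Assign every edge capacity 1; by Menger, the answer equals the max flow.
Path In→Eg (+1); total 1.
Path In→Core→Eg (+1); total 2.
Path In→F→Eg (+1); total 3.
Path In→A→Eg (+1); total 4.
Path In→E→R3→Core→C→Eg (+1); total 5.
No residual In→Eg path; max flow = 5.
Certifying cut of size 5: {In→A, In→Core, In→E, In→Eg, In→F}.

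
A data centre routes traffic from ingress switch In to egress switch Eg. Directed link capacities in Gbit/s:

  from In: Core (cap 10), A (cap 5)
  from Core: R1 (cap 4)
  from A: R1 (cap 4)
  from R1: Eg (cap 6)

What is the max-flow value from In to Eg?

6

Augment In→Core→R1→Eg: bottleneck 4, flow now 4.
Augment In→A→R1→Eg: bottleneck 2, flow now 6.
No augmenting path remains; maximum flow = 6.
In the residual graph, reachable from In: {In, Core, A, R1}.
Min-cut edges: R1→Eg (6); capacity 6 = 6.
This cut is saturated, so no flow can exceed 6.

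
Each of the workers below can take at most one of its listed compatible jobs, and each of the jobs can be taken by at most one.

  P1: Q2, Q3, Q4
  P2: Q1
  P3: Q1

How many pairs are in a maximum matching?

Unit-capacity flow: source→left, listed edges, right→sink; max matching = max flow.
Augmenting path P1→Q2 (+1); matched 1.
Augmenting path P2→Q1 (+1); matched 2.
No augmenting path remains; maximum matching = 2.
König certificate: {P1, Q1} is a vertex cover of size 2 (every listed pair touches it), so no matching can be larger.

2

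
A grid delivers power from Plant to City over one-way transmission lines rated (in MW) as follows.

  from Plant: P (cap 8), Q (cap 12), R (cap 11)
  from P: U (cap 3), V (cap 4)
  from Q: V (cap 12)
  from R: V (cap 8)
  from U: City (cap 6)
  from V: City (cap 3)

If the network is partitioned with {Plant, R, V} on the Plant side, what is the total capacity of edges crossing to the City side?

23

Edges leaving {Plant, R, V}: Plant→P (8), Plant→Q (12), V→City (3).
Cut capacity = 8 + 12 + 3 = 23.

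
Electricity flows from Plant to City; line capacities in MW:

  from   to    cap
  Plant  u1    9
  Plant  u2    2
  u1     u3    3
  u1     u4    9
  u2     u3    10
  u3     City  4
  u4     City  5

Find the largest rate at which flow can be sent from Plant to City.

Augment Plant→u1→u3→City: bottleneck 3, flow now 3.
Augment Plant→u1→u4→City: bottleneck 5, flow now 8.
Augment Plant→u2→u3→City: bottleneck 1, flow now 9.
No augmenting path remains; maximum flow = 9.
In the residual graph, reachable from Plant: {Plant, u1, u2, u3, u4}.
Min-cut edges: u3→City (4), u4→City (5); capacity 4 + 5 = 9.
This cut is saturated, so no flow can exceed 9.

9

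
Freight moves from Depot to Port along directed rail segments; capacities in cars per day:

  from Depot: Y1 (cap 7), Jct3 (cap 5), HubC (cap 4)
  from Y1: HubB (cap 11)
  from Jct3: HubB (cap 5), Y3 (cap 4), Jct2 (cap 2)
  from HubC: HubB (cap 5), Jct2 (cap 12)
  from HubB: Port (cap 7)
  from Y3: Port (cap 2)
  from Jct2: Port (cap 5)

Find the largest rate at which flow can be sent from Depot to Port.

14

Augment Depot→Y1→HubB→Port: bottleneck 7, flow now 7.
Augment Depot→Jct3→Y3→Port: bottleneck 2, flow now 9.
Augment Depot→Jct3→Jct2→Port: bottleneck 2, flow now 11.
Augment Depot→HubC→Jct2→Port: bottleneck 3, flow now 14.
No augmenting path remains; maximum flow = 14.
In the residual graph, reachable from Depot: {Depot, Y1, Jct3, HubC, HubB, Y3, Jct2}.
Min-cut edges: HubB→Port (7), Y3→Port (2), Jct2→Port (5); capacity 7 + 2 + 5 = 14.
This cut is saturated, so no flow can exceed 14.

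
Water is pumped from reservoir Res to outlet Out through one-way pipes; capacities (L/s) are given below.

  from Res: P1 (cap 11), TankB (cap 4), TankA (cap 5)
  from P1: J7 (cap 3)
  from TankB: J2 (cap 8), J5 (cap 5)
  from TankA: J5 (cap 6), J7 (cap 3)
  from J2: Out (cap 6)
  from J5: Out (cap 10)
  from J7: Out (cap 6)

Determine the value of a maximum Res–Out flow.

Augment Res→P1→J7→Out: bottleneck 3, flow now 3.
Augment Res→TankB→J2→Out: bottleneck 4, flow now 7.
Augment Res→TankA→J5→Out: bottleneck 5, flow now 12.
No augmenting path remains; maximum flow = 12.
In the residual graph, reachable from Res: {Res, P1}.
Min-cut edges: Res→TankB (4), Res→TankA (5), P1→J7 (3); capacity 4 + 5 + 3 = 12.
This cut is saturated, so no flow can exceed 12.

12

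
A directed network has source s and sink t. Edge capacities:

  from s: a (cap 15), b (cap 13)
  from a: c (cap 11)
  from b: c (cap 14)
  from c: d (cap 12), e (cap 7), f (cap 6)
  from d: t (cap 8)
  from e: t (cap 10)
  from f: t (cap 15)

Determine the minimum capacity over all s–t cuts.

21

Augment s→a→c→d→t: bottleneck 8, flow now 8.
Augment s→a→c→e→t: bottleneck 3, flow now 11.
Augment s→b→c→e→t: bottleneck 4, flow now 15.
Augment s→b→c→f→t: bottleneck 6, flow now 21.
No augmenting path remains; maximum flow = 21.
By max-flow min-cut, the minimum cut capacity equals the max flow.
In the residual graph, reachable from s: {s, a, b, c, d}.
Min-cut edges: c→e (7), c→f (6), d→t (8); capacity 7 + 6 + 8 = 21.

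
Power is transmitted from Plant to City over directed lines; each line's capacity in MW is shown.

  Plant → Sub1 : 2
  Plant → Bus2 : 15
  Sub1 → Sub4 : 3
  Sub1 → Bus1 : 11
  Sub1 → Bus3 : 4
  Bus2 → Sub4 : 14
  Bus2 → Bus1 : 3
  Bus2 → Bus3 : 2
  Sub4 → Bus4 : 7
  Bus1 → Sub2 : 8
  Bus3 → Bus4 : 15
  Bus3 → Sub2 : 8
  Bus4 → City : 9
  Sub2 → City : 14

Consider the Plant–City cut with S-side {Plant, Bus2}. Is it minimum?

Given cut capacity: 2 + 14 + 3 + 2 = 21.
Augment Plant→Sub1→Sub4→Bus4→City: bottleneck 2, flow now 2.
Augment Plant→Bus2→Sub4→Bus4→City: bottleneck 5, flow now 7.
Augment Plant→Bus2→Bus1→Sub2→City: bottleneck 3, flow now 10.
Augment Plant→Bus2→Bus3→Bus4→City: bottleneck 2, flow now 12.
Augment Plant→Bus2→Sub4→Sub1→Bus1→Sub2→City: bottleneck 2, flow now 14. (uses reverse residual edge)
No augmenting path remains; maximum flow = 14.
In the residual graph, reachable from Plant: {Plant, Bus2, Sub4}.
Min-cut edges: Plant→Sub1 (2), Bus2→Bus1 (3), Bus2→Bus3 (2), Sub4→Bus4 (7); capacity 2 + 3 + 2 + 7 = 14.
Cut capacity 21 exceeds the max flow 14, so it is not minimum.

No — its capacity is 21, but the minimum cut has capacity 14.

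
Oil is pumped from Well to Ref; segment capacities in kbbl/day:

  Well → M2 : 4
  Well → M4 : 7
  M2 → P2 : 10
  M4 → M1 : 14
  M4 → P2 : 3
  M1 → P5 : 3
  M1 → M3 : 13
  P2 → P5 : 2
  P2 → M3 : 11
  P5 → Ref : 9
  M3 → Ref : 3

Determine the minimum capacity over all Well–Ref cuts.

8

Augment Well→M2→P2→P5→Ref: bottleneck 2, flow now 2.
Augment Well→M2→P2→M3→Ref: bottleneck 2, flow now 4.
Augment Well→M4→M1→P5→Ref: bottleneck 3, flow now 7.
Augment Well→M4→M1→M3→Ref: bottleneck 1, flow now 8.
No augmenting path remains; maximum flow = 8.
By max-flow min-cut, the minimum cut capacity equals the max flow.
In the residual graph, reachable from Well: {Well, M2, M4, M1, P2, M3}.
Min-cut edges: M1→P5 (3), P2→P5 (2), M3→Ref (3); capacity 3 + 2 + 3 = 8.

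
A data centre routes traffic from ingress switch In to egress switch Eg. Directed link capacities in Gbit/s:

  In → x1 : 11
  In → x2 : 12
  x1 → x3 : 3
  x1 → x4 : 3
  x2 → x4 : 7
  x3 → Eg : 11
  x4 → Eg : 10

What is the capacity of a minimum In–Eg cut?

Augment In→x1→x3→Eg: bottleneck 3, flow now 3.
Augment In→x1→x4→Eg: bottleneck 3, flow now 6.
Augment In→x2→x4→Eg: bottleneck 7, flow now 13.
No augmenting path remains; maximum flow = 13.
By max-flow min-cut, the minimum cut capacity equals the max flow.
In the residual graph, reachable from In: {In, x1, x2}.
Min-cut edges: x1→x3 (3), x1→x4 (3), x2→x4 (7); capacity 3 + 3 + 7 = 13.

13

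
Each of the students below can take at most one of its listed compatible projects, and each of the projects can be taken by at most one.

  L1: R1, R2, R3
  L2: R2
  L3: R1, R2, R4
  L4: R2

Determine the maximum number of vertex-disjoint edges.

3

Unit-capacity flow: source→left, listed edges, right→sink; max matching = max flow.
Augmenting path L1→R1 (+1); matched 1.
Augmenting path L2→R2 (+1); matched 2.
Augmenting path L3→R4 (+1); matched 3.
No augmenting path remains; maximum matching = 3.
König certificate: {L1, L3, R2} is a vertex cover of size 3 (every listed pair touches it), so no matching can be larger.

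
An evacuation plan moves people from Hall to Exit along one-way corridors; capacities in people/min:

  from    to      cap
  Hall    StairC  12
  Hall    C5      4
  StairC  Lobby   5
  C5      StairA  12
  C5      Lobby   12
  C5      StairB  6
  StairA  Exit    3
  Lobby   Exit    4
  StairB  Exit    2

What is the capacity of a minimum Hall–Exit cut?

8

Augment Hall→StairC→Lobby→Exit: bottleneck 4, flow now 4.
Augment Hall→C5→StairA→Exit: bottleneck 3, flow now 7.
Augment Hall→C5→StairB→Exit: bottleneck 1, flow now 8.
No augmenting path remains; maximum flow = 8.
By max-flow min-cut, the minimum cut capacity equals the max flow.
In the residual graph, reachable from Hall: {Hall, StairC, Lobby}.
Min-cut edges: Hall→C5 (4), Lobby→Exit (4); capacity 4 + 4 = 8.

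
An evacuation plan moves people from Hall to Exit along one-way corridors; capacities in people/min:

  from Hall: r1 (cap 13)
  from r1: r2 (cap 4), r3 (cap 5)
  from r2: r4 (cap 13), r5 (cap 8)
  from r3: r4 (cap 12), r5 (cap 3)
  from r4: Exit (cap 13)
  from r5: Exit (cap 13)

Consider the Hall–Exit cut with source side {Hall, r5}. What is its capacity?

26

Edges leaving {Hall, r5}: Hall→r1 (13), r5→Exit (13).
Cut capacity = 13 + 13 = 26.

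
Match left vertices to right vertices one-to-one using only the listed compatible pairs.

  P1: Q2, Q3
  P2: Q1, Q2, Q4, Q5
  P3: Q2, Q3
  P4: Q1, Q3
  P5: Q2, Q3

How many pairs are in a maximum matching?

4

Unit-capacity flow: source→left, listed edges, right→sink; max matching = max flow.
Augmenting path P1→Q2 (+1); matched 1.
Augmenting path P2→Q1 (+1); matched 2.
Augmenting path P3→Q3 (+1); matched 3.
Augmenting path P4→Q1→P2→Q4 (+1); matched 4.
No augmenting path remains; maximum matching = 4.
König certificate: {P2, P4, Q2, Q3} is a vertex cover of size 4 (every listed pair touches it), so no matching can be larger.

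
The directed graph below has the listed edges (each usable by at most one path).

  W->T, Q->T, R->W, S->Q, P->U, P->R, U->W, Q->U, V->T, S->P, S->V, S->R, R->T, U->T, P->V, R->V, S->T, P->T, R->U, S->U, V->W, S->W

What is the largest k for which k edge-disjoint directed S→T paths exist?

7

Assign every edge capacity 1; by Menger, the answer equals the max flow.
Path S→T (+1); total 1.
Path S→P→T (+1); total 2.
Path S→Q→T (+1); total 3.
Path S→R→T (+1); total 4.
Path S→U→T (+1); total 5.
Path S→V→T (+1); total 6.
Path S→W→T (+1); total 7.
No residual S→T path; max flow = 7.
Certifying cut of size 7: {S→P, S→Q, S→R, S→T, S→U, S→V, S→W}.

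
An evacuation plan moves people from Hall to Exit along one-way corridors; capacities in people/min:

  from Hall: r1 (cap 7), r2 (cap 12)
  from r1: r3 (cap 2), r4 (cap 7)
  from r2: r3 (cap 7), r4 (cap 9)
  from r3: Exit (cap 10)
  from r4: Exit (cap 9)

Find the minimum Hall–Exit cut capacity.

18

Augment Hall→r1→r3→Exit: bottleneck 2, flow now 2.
Augment Hall→r1→r4→Exit: bottleneck 5, flow now 7.
Augment Hall→r2→r3→Exit: bottleneck 7, flow now 14.
Augment Hall→r2→r4→Exit: bottleneck 4, flow now 18.
No augmenting path remains; maximum flow = 18.
By max-flow min-cut, the minimum cut capacity equals the max flow.
In the residual graph, reachable from Hall: {Hall, r1, r2, r4}.
Min-cut edges: r1→r3 (2), r2→r3 (7), r4→Exit (9); capacity 2 + 7 + 9 = 18.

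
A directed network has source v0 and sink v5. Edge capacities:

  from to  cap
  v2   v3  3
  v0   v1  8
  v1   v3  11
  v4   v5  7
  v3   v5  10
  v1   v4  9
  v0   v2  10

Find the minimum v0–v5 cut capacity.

11

Augment v0→v1→v3→v5: bottleneck 8, flow now 8.
Augment v0→v2→v3→v5: bottleneck 2, flow now 10.
Augment v0→v2→v3→v1→v4→v5: bottleneck 1, flow now 11. (uses reverse residual edge)
No augmenting path remains; maximum flow = 11.
By max-flow min-cut, the minimum cut capacity equals the max flow.
In the residual graph, reachable from v0: {v0, v2}.
Min-cut edges: v0→v1 (8), v2→v3 (3); capacity 8 + 3 = 11.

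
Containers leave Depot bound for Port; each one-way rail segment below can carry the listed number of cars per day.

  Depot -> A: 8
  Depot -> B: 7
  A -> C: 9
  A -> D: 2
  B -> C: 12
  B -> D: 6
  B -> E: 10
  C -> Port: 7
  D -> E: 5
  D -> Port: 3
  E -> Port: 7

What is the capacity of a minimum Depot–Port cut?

15

Augment Depot→A→C→Port: bottleneck 7, flow now 7.
Augment Depot→A→D→Port: bottleneck 1, flow now 8.
Augment Depot→B→D→Port: bottleneck 2, flow now 10.
Augment Depot→B→E→Port: bottleneck 5, flow now 15.
No augmenting path remains; maximum flow = 15.
By max-flow min-cut, the minimum cut capacity equals the max flow.
In the residual graph, reachable from Depot: {Depot}.
Min-cut edges: Depot→A (8), Depot→B (7); capacity 8 + 7 = 15.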